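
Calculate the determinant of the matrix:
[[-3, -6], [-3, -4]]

For a 2×2 matrix [[a, b], [c, d]], det = ad - bc
det = (-3)(-4) - (-6)(-3) = 12 - 18 = -6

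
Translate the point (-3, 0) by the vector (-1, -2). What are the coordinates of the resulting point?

Translation by (-1, -2) (homogeneous matrix [[1, 0, -1], [0, 1, -2], [0, 0, 1]]):
x' = -3 + -1 = -4
y' = 0 + -2 = -2
Result: (-4, -2)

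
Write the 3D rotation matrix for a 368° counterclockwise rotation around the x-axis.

Rotation matrix for counterclockwise 368° around x-axis:
cos(368°) = 0.9903, sin(368°) = 0.1392
Result: [[1, 0, 0], [0, 0.9903, -0.1392], [0, 0.1392, 0.9903]]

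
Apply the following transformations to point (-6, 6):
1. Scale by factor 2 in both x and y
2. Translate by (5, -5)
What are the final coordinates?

Step 1: Scale (-6, 6) by 2 → (-12, 12)
Step 2: Translate by (5, -5) → (-7, 7)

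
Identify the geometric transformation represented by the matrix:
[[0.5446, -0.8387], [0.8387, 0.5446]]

This matrix represents: rotation by 57° counterclockwise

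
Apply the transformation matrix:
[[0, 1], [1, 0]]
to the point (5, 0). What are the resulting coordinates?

Matrix multiplication:
[[0, 1], [1, 0]] × [5, 0]ᵀ
= [(0)(5) + (1)(0), (1)(5) + (0)(0)]ᵀ
= [0, 5]ᵀ
Result: (0, 5)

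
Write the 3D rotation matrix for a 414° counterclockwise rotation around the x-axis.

Rotation matrix for counterclockwise 414° around x-axis:
cos(414°) = 0.5878, sin(414°) = 0.8090
Result: [[1, 0, 0], [0, 0.5878, -0.8090], [0, 0.8090, 0.5878]]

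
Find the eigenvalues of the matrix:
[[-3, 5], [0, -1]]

Characteristic equation: det(A - λI) = 0
λ² - (trace)λ + (det) = 0
trace = -3 + -1 = -4, det = (-3)(-1) - (5)(0) = 3
λ² - (-4)λ + (3) = 0
λ = (-4 ± √((-4)² - 4·(3))) / 2 = (-4 ± √4) / 2
Solving: λ = -3, -1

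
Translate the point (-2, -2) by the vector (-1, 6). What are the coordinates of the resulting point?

Translation by (-1, 6) (homogeneous matrix [[1, 0, -1], [0, 1, 6], [0, 0, 1]]):
x' = -2 + -1 = -3
y' = -2 + 6 = 4
Result: (-3, 4)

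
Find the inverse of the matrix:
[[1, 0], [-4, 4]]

For [[a,b],[c,d]], inverse = (1/det)·[[d,-b],[-c,a]]
det = (1)(4) - (0)(-4) = 4 - 0 = 4
Inverse = (1/4)·[[4, 0], [4, 1]]
= [[1, 0], [1, 1/4]]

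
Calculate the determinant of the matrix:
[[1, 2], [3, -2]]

For a 2×2 matrix [[a, b], [c, d]], det = ad - bc
det = (1)(-2) - (2)(3) = -2 - 6 = -8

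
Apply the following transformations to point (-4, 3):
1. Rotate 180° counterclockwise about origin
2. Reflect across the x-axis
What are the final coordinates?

Step 1: Rotate 180° → (4, -3)
Step 2: Reflect across x-axis → (4, 3)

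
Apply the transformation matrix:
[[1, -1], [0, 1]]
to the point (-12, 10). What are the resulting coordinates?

Matrix multiplication:
[[1, -1], [0, 1]] × [-12, 10]ᵀ
= [(1)(-12) + (-1)(10), (0)(-12) + (1)(10)]ᵀ
= [-22, 10]ᵀ
Result: (-22, 10)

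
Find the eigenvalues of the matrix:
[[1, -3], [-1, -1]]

Characteristic equation: det(A - λI) = 0
λ² - (trace)λ + (det) = 0
trace = 1 + -1 = 0, det = (1)(-1) - (-3)(-1) = -4
λ² - (0)λ + (-4) = 0
λ = (0 ± √((0)² - 4·(-4))) / 2 = (0 ± √16) / 2
Solving: λ = -2, 2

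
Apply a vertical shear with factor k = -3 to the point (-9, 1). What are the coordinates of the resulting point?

Shear matrix for vertical shear with factor k = -3:
[[1, 0], [-3, 1]]
Result: (-9, 1) → (-9, 28)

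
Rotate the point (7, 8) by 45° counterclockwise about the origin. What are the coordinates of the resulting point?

Rotation matrix for 45°: [[cos 45°, -sin 45°], [sin 45°, cos 45°]] ≈ [[0.707107, -0.707107], [0.707107, 0.707107]]
[[0.707107, -0.707107], [0.707107, 0.707107]] × [7, 8]ᵀ ≈ [-0.7071, 10.6066]ᵀ
Result: (-0.7071, 10.6066)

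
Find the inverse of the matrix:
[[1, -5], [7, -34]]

For [[a,b],[c,d]], inverse = (1/det)·[[d,-b],[-c,a]]
det = (1)(-34) - (-5)(7) = -34 - -35 = 1
Inverse = [[-34, 5], [-7, 1]]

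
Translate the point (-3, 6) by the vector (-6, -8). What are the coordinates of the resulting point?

Translation by (-6, -8) (homogeneous matrix [[1, 0, -6], [0, 1, -8], [0, 0, 1]]):
x' = -3 + -6 = -9
y' = 6 + -8 = -2
Result: (-9, -2)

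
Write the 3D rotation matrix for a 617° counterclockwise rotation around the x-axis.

Rotation matrix for counterclockwise 617° around x-axis:
cos(617°) = -0.2250, sin(617°) = -0.9744
Result: [[1, 0, 0], [0, -0.2250, 0.9744], [0, -0.9744, -0.2250]]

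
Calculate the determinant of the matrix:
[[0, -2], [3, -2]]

For a 2×2 matrix [[a, b], [c, d]], det = ad - bc
det = (0)(-2) - (-2)(3) = 0 - -6 = 6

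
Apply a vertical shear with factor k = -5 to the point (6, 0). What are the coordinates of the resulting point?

Shear matrix for vertical shear with factor k = -5:
[[1, 0], [-5, 1]]
Result: (6, 0) → (6, -30)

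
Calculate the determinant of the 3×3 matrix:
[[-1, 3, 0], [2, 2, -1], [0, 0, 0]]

Expansion along first row:
det = -1·det([[2,-1],[0,0]]) - 3·det([[2,-1],[0,0]]) + 0·det([[2,2],[0,0]])
    = -1·(2·0 - -1·0) - 3·(2·0 - -1·0) + 0·(2·0 - 2·0)
    = -1·0 - 3·0 + 0·0
    = 0 + 0 + 0 = 0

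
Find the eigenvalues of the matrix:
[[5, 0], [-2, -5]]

Characteristic equation: det(A - λI) = 0
λ² - (trace)λ + (det) = 0
trace = 5 + -5 = 0, det = (5)(-5) - (0)(-2) = -25
λ² - (0)λ + (-25) = 0
λ = (0 ± √((0)² - 4·(-25))) / 2 = (0 ± √100) / 2
Solving: λ = -5, 5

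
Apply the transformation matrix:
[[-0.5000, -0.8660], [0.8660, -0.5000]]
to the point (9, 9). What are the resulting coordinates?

Matrix multiplication:
[[-0.5000, -0.8660], [0.8660, -0.5000]] × [9, 9]ᵀ
= [(-0.5000)(9) + (-0.8660)(9), (0.8660)(9) + (-0.5000)(9)]ᵀ
= [-12.2940, 3.2940]ᵀ
Result: (-12.2940, 3.2940)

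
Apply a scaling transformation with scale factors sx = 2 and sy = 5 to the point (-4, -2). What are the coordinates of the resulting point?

Scaling matrix:
[[2, 0], [0, 5]]
Result: (-4 × 2, -2 × 5) = (-8, -10)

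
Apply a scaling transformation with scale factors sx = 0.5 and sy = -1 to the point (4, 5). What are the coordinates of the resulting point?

Scaling matrix:
[[0.50, 0], [0, -1]]
Result: (4 × 0.5, 5 × -1) = (2, -5)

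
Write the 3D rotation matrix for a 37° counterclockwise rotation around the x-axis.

Rotation matrix for counterclockwise 37° around x-axis:
cos(37°) = 0.7986, sin(37°) = 0.6018
Result: [[1, 0, 0], [0, 0.7986, -0.6018], [0, 0.6018, 0.7986]]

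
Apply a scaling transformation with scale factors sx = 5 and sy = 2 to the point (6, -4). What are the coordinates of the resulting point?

Scaling matrix:
[[5, 0], [0, 2]]
Result: (6 × 5, -4 × 2) = (30, -8)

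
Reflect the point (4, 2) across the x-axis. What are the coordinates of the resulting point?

Reflection across x-axis: (4, 2) → (4, -2)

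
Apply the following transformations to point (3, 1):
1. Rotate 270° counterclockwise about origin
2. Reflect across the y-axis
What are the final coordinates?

Step 1: Rotate 270° → (1, -3)
Step 2: Reflect across y-axis → (-1, -3)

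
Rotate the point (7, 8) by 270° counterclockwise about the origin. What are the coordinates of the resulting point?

Rotation matrix for 270°: [[cos 270°, -sin 270°], [sin 270°, cos 270°]] = [[0, 1], [-1, 0]]
[[0, 1], [-1, 0]] × [7, 8]ᵀ = [8, -7]ᵀ
Result: (8, -7)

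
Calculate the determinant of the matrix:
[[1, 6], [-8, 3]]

For a 2×2 matrix [[a, b], [c, d]], det = ad - bc
det = (1)(3) - (6)(-8) = 3 - -48 = 51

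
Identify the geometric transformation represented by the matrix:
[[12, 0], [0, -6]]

This matrix represents: non-uniform scaling by sx = 12, sy = -6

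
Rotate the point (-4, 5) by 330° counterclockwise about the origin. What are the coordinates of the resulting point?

Rotation matrix for 330°: [[cos 330°, -sin 330°], [sin 330°, cos 330°]] ≈ [[0.866025, 0.500000], [-0.500000, 0.866025]]
[[0.866025, 0.500000], [-0.500000, 0.866025]] × [-4, 5]ᵀ ≈ [-0.9641, 6.3301]ᵀ
Result: (-0.9641, 6.3301)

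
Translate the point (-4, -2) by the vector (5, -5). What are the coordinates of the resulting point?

Translation by (5, -5) (homogeneous matrix [[1, 0, 5], [0, 1, -5], [0, 0, 1]]):
x' = -4 + 5 = 1
y' = -2 + -5 = -7
Result: (1, -7)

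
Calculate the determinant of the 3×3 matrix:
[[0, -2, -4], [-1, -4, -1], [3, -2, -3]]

Expansion along first row:
det = 0·det([[-4,-1],[-2,-3]]) - -2·det([[-1,-1],[3,-3]]) + -4·det([[-1,-4],[3,-2]])
    = 0·(-4·-3 - -1·-2) - -2·(-1·-3 - -1·3) + -4·(-1·-2 - -4·3)
    = 0·10 - -2·6 + -4·14
    = 0 + 12 + -56 = -44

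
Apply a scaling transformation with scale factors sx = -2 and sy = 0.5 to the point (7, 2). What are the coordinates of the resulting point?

Scaling matrix:
[[-2, 0], [0, 0.50]]
Result: (7 × -2, 2 × 0.5) = (-14, 1)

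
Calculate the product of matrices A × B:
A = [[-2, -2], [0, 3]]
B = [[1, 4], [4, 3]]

Matrix multiplication:
C[0][0] = -2×1 + -2×4 = -10
C[0][1] = -2×4 + -2×3 = -14
C[1][0] = 0×1 + 3×4 = 12
C[1][1] = 0×4 + 3×3 = 9
Result: [[-10, -14], [12, 9]]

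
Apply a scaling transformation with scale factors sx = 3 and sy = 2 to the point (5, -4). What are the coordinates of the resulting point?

Scaling matrix:
[[3, 0], [0, 2]]
Result: (5 × 3, -4 × 2) = (15, -8)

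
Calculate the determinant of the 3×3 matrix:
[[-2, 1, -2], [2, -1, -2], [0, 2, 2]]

Expansion along first row:
det = -2·det([[-1,-2],[2,2]]) - 1·det([[2,-2],[0,2]]) + -2·det([[2,-1],[0,2]])
    = -2·(-1·2 - -2·2) - 1·(2·2 - -2·0) + -2·(2·2 - -1·0)
    = -2·2 - 1·4 + -2·4
    = -4 + -4 + -8 = -16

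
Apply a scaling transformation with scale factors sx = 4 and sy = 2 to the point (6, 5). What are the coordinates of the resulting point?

Scaling matrix:
[[4, 0], [0, 2]]
Result: (6 × 4, 5 × 2) = (24, 10)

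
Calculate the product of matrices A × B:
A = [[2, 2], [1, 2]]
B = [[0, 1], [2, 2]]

Matrix multiplication:
C[0][0] = 2×0 + 2×2 = 4
C[0][1] = 2×1 + 2×2 = 6
C[1][0] = 1×0 + 2×2 = 4
C[1][1] = 1×1 + 2×2 = 5
Result: [[4, 6], [4, 5]]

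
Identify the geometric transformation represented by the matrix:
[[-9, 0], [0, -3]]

This matrix represents: non-uniform scaling by sx = -9, sy = -3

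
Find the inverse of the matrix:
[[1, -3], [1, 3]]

For [[a,b],[c,d]], inverse = (1/det)·[[d,-b],[-c,a]]
det = (1)(3) - (-3)(1) = 3 - -3 = 6
Inverse = (1/6)·[[3, 3], [-1, 1]]
= [[1/2, 1/2], [-1/6, 1/6]]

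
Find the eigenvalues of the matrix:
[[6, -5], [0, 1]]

Characteristic equation: det(A - λI) = 0
λ² - (trace)λ + (det) = 0
trace = 6 + 1 = 7, det = (6)(1) - (-5)(0) = 6
λ² - (7)λ + (6) = 0
λ = (7 ± √((7)² - 4·(6))) / 2 = (7 ± √25) / 2
Solving: λ = 1, 6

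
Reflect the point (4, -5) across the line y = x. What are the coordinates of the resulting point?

Reflection across line y = x: (4, -5) → (-5, 4)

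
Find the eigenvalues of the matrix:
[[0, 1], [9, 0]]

Characteristic equation: det(A - λI) = 0
λ² - (trace)λ + (det) = 0
trace = 0 + 0 = 0, det = (0)(0) - (1)(9) = -9
λ² - (0)λ + (-9) = 0
λ = (0 ± √((0)² - 4·(-9))) / 2 = (0 ± √36) / 2
Solving: λ = -3, 3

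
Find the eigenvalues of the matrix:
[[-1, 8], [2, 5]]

Characteristic equation: det(A - λI) = 0
λ² - (trace)λ + (det) = 0
trace = -1 + 5 = 4, det = (-1)(5) - (8)(2) = -21
λ² - (4)λ + (-21) = 0
λ = (4 ± √((4)² - 4·(-21))) / 2 = (4 ± √100) / 2
Solving: λ = -3, 7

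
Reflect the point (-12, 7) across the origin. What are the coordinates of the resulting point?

Reflection across origin: (-12, 7) → (12, -7)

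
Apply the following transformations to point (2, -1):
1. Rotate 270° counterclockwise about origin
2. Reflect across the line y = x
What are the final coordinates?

Step 1: Rotate 270° → (-1, -2)
Step 2: Reflect across line y = x → (-2, -1)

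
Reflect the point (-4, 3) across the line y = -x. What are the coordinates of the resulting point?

Reflection across line y = -x: (-4, 3) → (-3, 4)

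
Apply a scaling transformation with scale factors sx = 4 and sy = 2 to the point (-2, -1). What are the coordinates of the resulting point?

Scaling matrix:
[[4, 0], [0, 2]]
Result: (-2 × 4, -1 × 2) = (-8, -2)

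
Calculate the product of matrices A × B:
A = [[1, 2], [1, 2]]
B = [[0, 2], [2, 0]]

Matrix multiplication:
C[0][0] = 1×0 + 2×2 = 4
C[0][1] = 1×2 + 2×0 = 2
C[1][0] = 1×0 + 2×2 = 4
C[1][1] = 1×2 + 2×0 = 2
Result: [[4, 2], [4, 2]]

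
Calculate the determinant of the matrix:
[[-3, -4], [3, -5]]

For a 2×2 matrix [[a, b], [c, d]], det = ad - bc
det = (-3)(-5) - (-4)(3) = 15 - -12 = 27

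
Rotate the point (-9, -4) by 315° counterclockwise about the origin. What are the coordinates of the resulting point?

Rotation matrix for 315°: [[cos 315°, -sin 315°], [sin 315°, cos 315°]] ≈ [[0.707107, 0.707107], [-0.707107, 0.707107]]
[[0.707107, 0.707107], [-0.707107, 0.707107]] × [-9, -4]ᵀ ≈ [-9.1924, 3.5355]ᵀ
Result: (-9.1924, 3.5355)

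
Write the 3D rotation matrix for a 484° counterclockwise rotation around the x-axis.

Rotation matrix for counterclockwise 484° around x-axis:
cos(484°) = -0.5592, sin(484°) = 0.8290
Result: [[1, 0, 0], [0, -0.5592, -0.8290], [0, 0.8290, -0.5592]]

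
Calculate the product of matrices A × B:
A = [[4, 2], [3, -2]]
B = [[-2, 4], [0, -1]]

Matrix multiplication:
C[0][0] = 4×-2 + 2×0 = -8
C[0][1] = 4×4 + 2×-1 = 14
C[1][0] = 3×-2 + -2×0 = -6
C[1][1] = 3×4 + -2×-1 = 14
Result: [[-8, 14], [-6, 14]]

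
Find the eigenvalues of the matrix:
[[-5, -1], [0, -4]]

Characteristic equation: det(A - λI) = 0
λ² - (trace)λ + (det) = 0
trace = -5 + -4 = -9, det = (-5)(-4) - (-1)(0) = 20
λ² - (-9)λ + (20) = 0
λ = (-9 ± √((-9)² - 4·(20))) / 2 = (-9 ± √1) / 2
Solving: λ = -5, -4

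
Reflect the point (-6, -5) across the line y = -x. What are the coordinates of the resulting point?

Reflection across line y = -x: (-6, -5) → (5, 6)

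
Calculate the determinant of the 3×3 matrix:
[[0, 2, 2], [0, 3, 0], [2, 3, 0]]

Expansion along first row:
det = 0·det([[3,0],[3,0]]) - 2·det([[0,0],[2,0]]) + 2·det([[0,3],[2,3]])
    = 0·(3·0 - 0·3) - 2·(0·0 - 0·2) + 2·(0·3 - 3·2)
    = 0·0 - 2·0 + 2·-6
    = 0 + 0 + -12 = -12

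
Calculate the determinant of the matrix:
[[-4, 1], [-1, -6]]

For a 2×2 matrix [[a, b], [c, d]], det = ad - bc
det = (-4)(-6) - (1)(-1) = 24 - -1 = 25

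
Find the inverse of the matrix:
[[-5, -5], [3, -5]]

For [[a,b],[c,d]], inverse = (1/det)·[[d,-b],[-c,a]]
det = (-5)(-5) - (-5)(3) = 25 - -15 = 40
Inverse = (1/40)·[[-5, 5], [-3, -5]]
= [[-1/8, 1/8], [-3/40, -1/8]]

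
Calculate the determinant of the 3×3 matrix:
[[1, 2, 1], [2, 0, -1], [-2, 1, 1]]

Expansion along first row:
det = 1·det([[0,-1],[1,1]]) - 2·det([[2,-1],[-2,1]]) + 1·det([[2,0],[-2,1]])
    = 1·(0·1 - -1·1) - 2·(2·1 - -1·-2) + 1·(2·1 - 0·-2)
    = 1·1 - 2·0 + 1·2
    = 1 + 0 + 2 = 3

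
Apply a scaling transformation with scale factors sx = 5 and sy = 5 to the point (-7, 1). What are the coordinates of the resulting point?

Scaling matrix:
[[5, 0], [0, 5]]
Result: (-7 × 5, 1 × 5) = (-35, 5)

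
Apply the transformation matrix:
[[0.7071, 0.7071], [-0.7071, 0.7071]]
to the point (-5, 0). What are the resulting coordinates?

Matrix multiplication:
[[0.7071, 0.7071], [-0.7071, 0.7071]] × [-5, 0]ᵀ
= [(0.7071)(-5) + (0.7071)(0), (-0.7071)(-5) + (0.7071)(0)]ᵀ
= [-3.5355, 3.5355]ᵀ
Result: (-3.5355, 3.5355)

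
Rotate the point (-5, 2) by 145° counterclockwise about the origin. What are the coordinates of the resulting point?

Rotation matrix for 145°: [[cos 145°, -sin 145°], [sin 145°, cos 145°]] ≈ [[-0.819152, -0.573576], [0.573576, -0.819152]]
[[-0.819152, -0.573576], [0.573576, -0.819152]] × [-5, 2]ᵀ ≈ [2.9486, -4.5062]ᵀ
Result: (2.9486, -4.5062)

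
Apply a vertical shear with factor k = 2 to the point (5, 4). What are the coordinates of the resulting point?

Shear matrix for vertical shear with factor k = 2:
[[1, 0], [2, 1]]
Result: (5, 4) → (5, 14)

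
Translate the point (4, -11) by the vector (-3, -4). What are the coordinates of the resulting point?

Translation by (-3, -4) (homogeneous matrix [[1, 0, -3], [0, 1, -4], [0, 0, 1]]):
x' = 4 + -3 = 1
y' = -11 + -4 = -15
Result: (1, -15)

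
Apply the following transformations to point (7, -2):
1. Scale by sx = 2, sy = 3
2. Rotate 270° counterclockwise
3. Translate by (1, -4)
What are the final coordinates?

Step 1: Scale → (14, -6)
Step 2: Rotate 270° → (-6, -14)
Step 3: Translate → (-5, -18)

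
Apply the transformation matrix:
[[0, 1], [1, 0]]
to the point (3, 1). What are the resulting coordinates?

Matrix multiplication:
[[0, 1], [1, 0]] × [3, 1]ᵀ
= [(0)(3) + (1)(1), (1)(3) + (0)(1)]ᵀ
= [1, 3]ᵀ
Result: (1, 3)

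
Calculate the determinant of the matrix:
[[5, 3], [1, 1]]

For a 2×2 matrix [[a, b], [c, d]], det = ad - bc
det = (5)(1) - (3)(1) = 5 - 3 = 2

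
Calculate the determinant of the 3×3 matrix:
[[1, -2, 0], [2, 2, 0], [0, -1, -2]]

Expansion along first row:
det = 1·det([[2,0],[-1,-2]]) - -2·det([[2,0],[0,-2]]) + 0·det([[2,2],[0,-1]])
    = 1·(2·-2 - 0·-1) - -2·(2·-2 - 0·0) + 0·(2·-1 - 2·0)
    = 1·-4 - -2·-4 + 0·-2
    = -4 + -8 + 0 = -12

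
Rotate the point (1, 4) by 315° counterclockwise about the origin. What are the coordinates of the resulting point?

Rotation matrix for 315°: [[cos 315°, -sin 315°], [sin 315°, cos 315°]] ≈ [[0.707107, 0.707107], [-0.707107, 0.707107]]
[[0.707107, 0.707107], [-0.707107, 0.707107]] × [1, 4]ᵀ ≈ [3.5355, 2.1213]ᵀ
Result: (3.5355, 2.1213)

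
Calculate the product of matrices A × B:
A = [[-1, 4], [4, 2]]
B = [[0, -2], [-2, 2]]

Matrix multiplication:
C[0][0] = -1×0 + 4×-2 = -8
C[0][1] = -1×-2 + 4×2 = 10
C[1][0] = 4×0 + 2×-2 = -4
C[1][1] = 4×-2 + 2×2 = -4
Result: [[-8, 10], [-4, -4]]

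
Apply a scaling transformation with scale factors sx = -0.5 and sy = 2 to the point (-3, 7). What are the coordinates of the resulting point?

Scaling matrix:
[[-0.50, 0], [0, 2]]
Result: (-3 × -0.5, 7 × 2) = (1.5, 14)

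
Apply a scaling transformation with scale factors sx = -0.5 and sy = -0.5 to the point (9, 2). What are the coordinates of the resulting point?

Scaling matrix:
[[-0.50, 0], [0, -0.50]]
Result: (9 × -0.5, 2 × -0.5) = (-4.5, -1)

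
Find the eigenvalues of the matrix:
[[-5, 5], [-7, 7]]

Characteristic equation: det(A - λI) = 0
λ² - (trace)λ + (det) = 0
trace = -5 + 7 = 2, det = (-5)(7) - (5)(-7) = 0
λ² - (2)λ + (0) = 0
λ = (2 ± √((2)² - 4·(0))) / 2 = (2 ± √4) / 2
Solving: λ = 0, 2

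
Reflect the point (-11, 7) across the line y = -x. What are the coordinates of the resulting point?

Reflection across line y = -x: (-11, 7) → (-7, 11)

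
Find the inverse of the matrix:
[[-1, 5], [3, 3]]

For [[a,b],[c,d]], inverse = (1/det)·[[d,-b],[-c,a]]
det = (-1)(3) - (5)(3) = -3 - 15 = -18
Inverse = (1/-18)·[[3, -5], [-3, -1]]
= [[-1/6, 5/18], [1/6, 1/18]]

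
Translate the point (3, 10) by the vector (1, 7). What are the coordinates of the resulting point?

Translation by (1, 7) (homogeneous matrix [[1, 0, 1], [0, 1, 7], [0, 0, 1]]):
x' = 3 + 1 = 4
y' = 10 + 7 = 17
Result: (4, 17)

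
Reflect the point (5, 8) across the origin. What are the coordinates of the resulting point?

Reflection across origin: (5, 8) → (-5, -8)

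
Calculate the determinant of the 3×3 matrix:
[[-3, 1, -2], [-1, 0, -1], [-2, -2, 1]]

Expansion along first row:
det = -3·det([[0,-1],[-2,1]]) - 1·det([[-1,-1],[-2,1]]) + -2·det([[-1,0],[-2,-2]])
    = -3·(0·1 - -1·-2) - 1·(-1·1 - -1·-2) + -2·(-1·-2 - 0·-2)
    = -3·-2 - 1·-3 + -2·2
    = 6 + 3 + -4 = 5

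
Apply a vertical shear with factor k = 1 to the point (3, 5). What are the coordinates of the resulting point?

Shear matrix for vertical shear with factor k = 1:
[[1, 0], [1, 1]]
Result: (3, 5) → (3, 8)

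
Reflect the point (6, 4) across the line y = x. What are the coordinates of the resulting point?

Reflection across line y = x: (6, 4) → (4, 6)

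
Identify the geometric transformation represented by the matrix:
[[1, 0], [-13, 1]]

This matrix represents: vertical shear with factor -13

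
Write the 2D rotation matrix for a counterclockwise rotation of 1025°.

Rotation matrix formula: [[cos θ, -sin θ], [sin θ, cos θ]]
For θ = 1025°:
cos(1025°) = 0.5736
sin(1025°) = -0.8192
Result: [[0.5736, 0.8192], [-0.8192, 0.5736]]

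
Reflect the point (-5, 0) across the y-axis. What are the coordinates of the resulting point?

Reflection across y-axis: (-5, 0) → (5, 0)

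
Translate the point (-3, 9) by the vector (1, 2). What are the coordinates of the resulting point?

Translation by (1, 2) (homogeneous matrix [[1, 0, 1], [0, 1, 2], [0, 0, 1]]):
x' = -3 + 1 = -2
y' = 9 + 2 = 11
Result: (-2, 11)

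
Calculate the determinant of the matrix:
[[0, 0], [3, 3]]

For a 2×2 matrix [[a, b], [c, d]], det = ad - bc
det = (0)(3) - (0)(3) = 0 - 0 = 0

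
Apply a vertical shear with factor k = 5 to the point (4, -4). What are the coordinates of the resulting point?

Shear matrix for vertical shear with factor k = 5:
[[1, 0], [5, 1]]
Result: (4, -4) → (4, 16)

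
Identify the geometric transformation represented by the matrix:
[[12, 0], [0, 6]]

This matrix represents: non-uniform scaling by sx = 12, sy = 6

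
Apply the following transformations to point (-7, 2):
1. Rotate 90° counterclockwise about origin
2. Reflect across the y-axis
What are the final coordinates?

Step 1: Rotate 90° → (-2, -7)
Step 2: Reflect across y-axis → (2, -7)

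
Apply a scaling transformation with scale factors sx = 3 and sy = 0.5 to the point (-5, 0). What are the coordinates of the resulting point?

Scaling matrix:
[[3, 0], [0, 0.50]]
Result: (-5 × 3, 0 × 0.5) = (-15, 0)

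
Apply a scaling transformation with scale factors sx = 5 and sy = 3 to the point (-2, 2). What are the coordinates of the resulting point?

Scaling matrix:
[[5, 0], [0, 3]]
Result: (-2 × 5, 2 × 3) = (-10, 6)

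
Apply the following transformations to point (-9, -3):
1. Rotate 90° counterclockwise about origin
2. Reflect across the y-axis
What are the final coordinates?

Step 1: Rotate 90° → (3, -9)
Step 2: Reflect across y-axis → (-3, -9)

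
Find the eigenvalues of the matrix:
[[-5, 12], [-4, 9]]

Characteristic equation: det(A - λI) = 0
λ² - (trace)λ + (det) = 0
trace = -5 + 9 = 4, det = (-5)(9) - (12)(-4) = 3
λ² - (4)λ + (3) = 0
λ = (4 ± √((4)² - 4·(3))) / 2 = (4 ± √4) / 2
Solving: λ = 1, 3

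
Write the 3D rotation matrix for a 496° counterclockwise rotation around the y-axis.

Rotation matrix for counterclockwise 496° around y-axis:
cos(496°) = -0.7193, sin(496°) = 0.6947
Result: [[-0.7193, 0, 0.6947], [0, 1, 0], [-0.6947, 0, -0.7193]]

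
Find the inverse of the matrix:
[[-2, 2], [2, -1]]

For [[a,b],[c,d]], inverse = (1/det)·[[d,-b],[-c,a]]
det = (-2)(-1) - (2)(2) = 2 - 4 = -2
Inverse = (1/-2)·[[-1, -2], [-2, -2]]
= [[1/2, 1], [1, 1]]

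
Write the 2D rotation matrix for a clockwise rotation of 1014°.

Rotation matrix formula: [[cos θ, -sin θ], [sin θ, cos θ]]
A clockwise rotation by 1014° is equivalent to a counterclockwise rotation by -1014°.
For θ = -1014°:
cos(-1014°) = 0.4067
sin(-1014°) = 0.9135
Result: [[0.4067, -0.9135], [0.9135, 0.4067]]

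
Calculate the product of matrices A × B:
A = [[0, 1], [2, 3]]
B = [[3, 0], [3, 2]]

Matrix multiplication:
C[0][0] = 0×3 + 1×3 = 3
C[0][1] = 0×0 + 1×2 = 2
C[1][0] = 2×3 + 3×3 = 15
C[1][1] = 2×0 + 3×2 = 6
Result: [[3, 2], [15, 6]]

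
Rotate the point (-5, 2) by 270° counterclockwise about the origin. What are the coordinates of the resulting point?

Rotation matrix for 270°: [[cos 270°, -sin 270°], [sin 270°, cos 270°]] = [[0, 1], [-1, 0]]
[[0, 1], [-1, 0]] × [-5, 2]ᵀ = [2, 5]ᵀ
Result: (2, 5)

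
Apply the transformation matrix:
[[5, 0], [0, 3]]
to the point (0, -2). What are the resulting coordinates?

Matrix multiplication:
[[5, 0], [0, 3]] × [0, -2]ᵀ
= [(5)(0) + (0)(-2), (0)(0) + (3)(-2)]ᵀ
= [0, -6]ᵀ
Result: (0, -6)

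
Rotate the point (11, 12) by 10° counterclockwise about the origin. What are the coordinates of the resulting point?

Rotation matrix for 10°: [[cos 10°, -sin 10°], [sin 10°, cos 10°]] ≈ [[0.984808, -0.173648], [0.173648, 0.984808]]
[[0.984808, -0.173648], [0.173648, 0.984808]] × [11, 12]ᵀ ≈ [8.7491, 13.7278]ᵀ
Result: (8.7491, 13.7278)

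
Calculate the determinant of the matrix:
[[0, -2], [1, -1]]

For a 2×2 matrix [[a, b], [c, d]], det = ad - bc
det = (0)(-1) - (-2)(1) = 0 - -2 = 2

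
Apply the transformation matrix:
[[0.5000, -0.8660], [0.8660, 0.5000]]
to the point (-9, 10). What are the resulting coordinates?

Matrix multiplication:
[[0.5000, -0.8660], [0.8660, 0.5000]] × [-9, 10]ᵀ
= [(0.5000)(-9) + (-0.8660)(10), (0.8660)(-9) + (0.5000)(10)]ᵀ
= [-13.1600, -2.7940]ᵀ
Result: (-13.1600, -2.7940)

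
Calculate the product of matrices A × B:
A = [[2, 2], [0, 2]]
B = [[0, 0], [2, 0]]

Matrix multiplication:
C[0][0] = 2×0 + 2×2 = 4
C[0][1] = 2×0 + 2×0 = 0
C[1][0] = 0×0 + 2×2 = 4
C[1][1] = 0×0 + 2×0 = 0
Result: [[4, 0], [4, 0]]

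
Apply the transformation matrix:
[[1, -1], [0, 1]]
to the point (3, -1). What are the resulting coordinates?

Matrix multiplication:
[[1, -1], [0, 1]] × [3, -1]ᵀ
= [(1)(3) + (-1)(-1), (0)(3) + (1)(-1)]ᵀ
= [4, -1]ᵀ
Result: (4, -1)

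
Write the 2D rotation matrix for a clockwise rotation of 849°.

Rotation matrix formula: [[cos θ, -sin θ], [sin θ, cos θ]]
A clockwise rotation by 849° is equivalent to a counterclockwise rotation by -849°.
For θ = -849°:
cos(-849°) = -0.6293
sin(-849°) = -0.7771
Result: [[-0.6293, 0.7771], [-0.7771, -0.6293]]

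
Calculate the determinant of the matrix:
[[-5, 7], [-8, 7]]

For a 2×2 matrix [[a, b], [c, d]], det = ad - bc
det = (-5)(7) - (7)(-8) = -35 - -56 = 21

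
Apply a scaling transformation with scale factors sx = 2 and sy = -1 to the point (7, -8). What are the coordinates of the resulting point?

Scaling matrix:
[[2, 0], [0, -1]]
Result: (7 × 2, -8 × -1) = (14, 8)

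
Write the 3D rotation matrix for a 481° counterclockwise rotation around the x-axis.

Rotation matrix for counterclockwise 481° around x-axis:
cos(481°) = -0.5150, sin(481°) = 0.8572
Result: [[1, 0, 0], [0, -0.5150, -0.8572], [0, 0.8572, -0.5150]]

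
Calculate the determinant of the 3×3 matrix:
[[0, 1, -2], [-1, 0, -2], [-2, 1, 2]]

Expansion along first row:
det = 0·det([[0,-2],[1,2]]) - 1·det([[-1,-2],[-2,2]]) + -2·det([[-1,0],[-2,1]])
    = 0·(0·2 - -2·1) - 1·(-1·2 - -2·-2) + -2·(-1·1 - 0·-2)
    = 0·2 - 1·-6 + -2·-1
    = 0 + 6 + 2 = 8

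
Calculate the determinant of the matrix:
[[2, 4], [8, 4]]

For a 2×2 matrix [[a, b], [c, d]], det = ad - bc
det = (2)(4) - (4)(8) = 8 - 32 = -24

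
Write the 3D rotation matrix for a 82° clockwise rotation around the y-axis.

Rotation matrix for clockwise 82° around y-axis:
A clockwise rotation by 82° is a counterclockwise rotation by -82°.
cos(-82°) = 0.1392, sin(-82°) = -0.9903
Result: [[0.1392, 0, -0.9903], [0, 1, 0], [0.9903, 0, 0.1392]]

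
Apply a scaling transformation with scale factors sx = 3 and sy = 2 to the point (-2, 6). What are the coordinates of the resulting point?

Scaling matrix:
[[3, 0], [0, 2]]
Result: (-2 × 3, 6 × 2) = (-6, 12)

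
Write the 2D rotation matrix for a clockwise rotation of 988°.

Rotation matrix formula: [[cos θ, -sin θ], [sin θ, cos θ]]
A clockwise rotation by 988° is equivalent to a counterclockwise rotation by -988°.
For θ = -988°:
cos(-988°) = -0.0349
sin(-988°) = 0.9994
Result: [[-0.0349, -0.9994], [0.9994, -0.0349]]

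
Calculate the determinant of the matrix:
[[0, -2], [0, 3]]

For a 2×2 matrix [[a, b], [c, d]], det = ad - bc
det = (0)(3) - (-2)(0) = 0 - 0 = 0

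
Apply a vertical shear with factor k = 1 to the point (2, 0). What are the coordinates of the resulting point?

Shear matrix for vertical shear with factor k = 1:
[[1, 0], [1, 1]]
Result: (2, 0) → (2, 2)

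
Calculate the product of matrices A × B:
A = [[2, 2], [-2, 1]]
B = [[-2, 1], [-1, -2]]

Matrix multiplication:
C[0][0] = 2×-2 + 2×-1 = -6
C[0][1] = 2×1 + 2×-2 = -2
C[1][0] = -2×-2 + 1×-1 = 3
C[1][1] = -2×1 + 1×-2 = -4
Result: [[-6, -2], [3, -4]]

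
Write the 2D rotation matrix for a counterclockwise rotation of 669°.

Rotation matrix formula: [[cos θ, -sin θ], [sin θ, cos θ]]
For θ = 669°:
cos(669°) = 0.6293
sin(669°) = -0.7771
Result: [[0.6293, 0.7771], [-0.7771, 0.6293]]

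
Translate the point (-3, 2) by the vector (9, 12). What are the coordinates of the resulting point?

Translation by (9, 12) (homogeneous matrix [[1, 0, 9], [0, 1, 12], [0, 0, 1]]):
x' = -3 + 9 = 6
y' = 2 + 12 = 14
Result: (6, 14)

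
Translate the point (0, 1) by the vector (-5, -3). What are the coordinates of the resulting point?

Translation by (-5, -3) (homogeneous matrix [[1, 0, -5], [0, 1, -3], [0, 0, 1]]):
x' = 0 + -5 = -5
y' = 1 + -3 = -2
Result: (-5, -2)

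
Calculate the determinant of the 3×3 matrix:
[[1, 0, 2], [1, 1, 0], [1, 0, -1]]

Expansion along first row:
det = 1·det([[1,0],[0,-1]]) - 0·det([[1,0],[1,-1]]) + 2·det([[1,1],[1,0]])
    = 1·(1·-1 - 0·0) - 0·(1·-1 - 0·1) + 2·(1·0 - 1·1)
    = 1·-1 - 0·-1 + 2·-1
    = -1 + 0 + -2 = -3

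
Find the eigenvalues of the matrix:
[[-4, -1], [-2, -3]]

Characteristic equation: det(A - λI) = 0
λ² - (trace)λ + (det) = 0
trace = -4 + -3 = -7, det = (-4)(-3) - (-1)(-2) = 10
λ² - (-7)λ + (10) = 0
λ = (-7 ± √((-7)² - 4·(10))) / 2 = (-7 ± √9) / 2
Solving: λ = -5, -2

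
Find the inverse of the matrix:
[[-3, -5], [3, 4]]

For [[a,b],[c,d]], inverse = (1/det)·[[d,-b],[-c,a]]
det = (-3)(4) - (-5)(3) = -12 - -15 = 3
Inverse = (1/3)·[[4, 5], [-3, -3]]
= [[4/3, 5/3], [-1, -1]]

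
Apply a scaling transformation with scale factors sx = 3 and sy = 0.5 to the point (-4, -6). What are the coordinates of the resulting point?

Scaling matrix:
[[3, 0], [0, 0.50]]
Result: (-4 × 3, -6 × 0.5) = (-12, -3)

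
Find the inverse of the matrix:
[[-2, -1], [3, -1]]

For [[a,b],[c,d]], inverse = (1/det)·[[d,-b],[-c,a]]
det = (-2)(-1) - (-1)(3) = 2 - -3 = 5
Inverse = (1/5)·[[-1, 1], [-3, -2]]
= [[-1/5, 1/5], [-3/5, -2/5]]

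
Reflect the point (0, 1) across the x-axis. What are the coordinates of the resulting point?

Reflection across x-axis: (0, 1) → (0, -1)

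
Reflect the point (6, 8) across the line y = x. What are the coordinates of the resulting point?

Reflection across line y = x: (6, 8) → (8, 6)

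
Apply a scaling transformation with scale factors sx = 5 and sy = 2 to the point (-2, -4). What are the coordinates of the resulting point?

Scaling matrix:
[[5, 0], [0, 2]]
Result: (-2 × 5, -4 × 2) = (-10, -8)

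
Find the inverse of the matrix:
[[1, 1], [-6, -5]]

For [[a,b],[c,d]], inverse = (1/det)·[[d,-b],[-c,a]]
det = (1)(-5) - (1)(-6) = -5 - -6 = 1
Inverse = [[-5, -1], [6, 1]]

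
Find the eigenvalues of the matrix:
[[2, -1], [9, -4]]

Characteristic equation: det(A - λI) = 0
λ² - (trace)λ + (det) = 0
trace = 2 + -4 = -2, det = (2)(-4) - (-1)(9) = 1
λ² - (-2)λ + (1) = 0
λ = (-2 ± √((-2)² - 4·(1))) / 2 = (-2 ± √0) / 2
Solving: λ = -1, -1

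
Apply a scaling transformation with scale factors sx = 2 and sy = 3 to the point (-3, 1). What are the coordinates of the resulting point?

Scaling matrix:
[[2, 0], [0, 3]]
Result: (-3 × 2, 1 × 3) = (-6, 3)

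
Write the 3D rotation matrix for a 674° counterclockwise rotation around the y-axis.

Rotation matrix for counterclockwise 674° around y-axis:
cos(674°) = 0.6947, sin(674°) = -0.7193
Result: [[0.6947, 0, -0.7193], [0, 1, 0], [0.7193, 0, 0.6947]]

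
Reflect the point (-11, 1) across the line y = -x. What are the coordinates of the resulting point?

Reflection across line y = -x: (-11, 1) → (-1, 11)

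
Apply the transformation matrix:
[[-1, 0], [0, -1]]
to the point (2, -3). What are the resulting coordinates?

Matrix multiplication:
[[-1, 0], [0, -1]] × [2, -3]ᵀ
= [(-1)(2) + (0)(-3), (0)(2) + (-1)(-3)]ᵀ
= [-2, 3]ᵀ
Result: (-2, 3)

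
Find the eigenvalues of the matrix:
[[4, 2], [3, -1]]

Characteristic equation: det(A - λI) = 0
λ² - (trace)λ + (det) = 0
trace = 4 + -1 = 3, det = (4)(-1) - (2)(3) = -10
λ² - (3)λ + (-10) = 0
λ = (3 ± √((3)² - 4·(-10))) / 2 = (3 ± √49) / 2
Solving: λ = -2, 5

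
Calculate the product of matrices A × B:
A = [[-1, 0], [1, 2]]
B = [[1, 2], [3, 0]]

Matrix multiplication:
C[0][0] = -1×1 + 0×3 = -1
C[0][1] = -1×2 + 0×0 = -2
C[1][0] = 1×1 + 2×3 = 7
C[1][1] = 1×2 + 2×0 = 2
Result: [[-1, -2], [7, 2]]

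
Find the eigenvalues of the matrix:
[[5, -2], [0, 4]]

Characteristic equation: det(A - λI) = 0
λ² - (trace)λ + (det) = 0
trace = 5 + 4 = 9, det = (5)(4) - (-2)(0) = 20
λ² - (9)λ + (20) = 0
λ = (9 ± √((9)² - 4·(20))) / 2 = (9 ± √1) / 2
Solving: λ = 4, 5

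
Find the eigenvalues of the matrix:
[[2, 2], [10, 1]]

Characteristic equation: det(A - λI) = 0
λ² - (trace)λ + (det) = 0
trace = 2 + 1 = 3, det = (2)(1) - (2)(10) = -18
λ² - (3)λ + (-18) = 0
λ = (3 ± √((3)² - 4·(-18))) / 2 = (3 ± √81) / 2
Solving: λ = -3, 6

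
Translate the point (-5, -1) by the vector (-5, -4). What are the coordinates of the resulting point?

Translation by (-5, -4) (homogeneous matrix [[1, 0, -5], [0, 1, -4], [0, 0, 1]]):
x' = -5 + -5 = -10
y' = -1 + -4 = -5
Result: (-10, -5)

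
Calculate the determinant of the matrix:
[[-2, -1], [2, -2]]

For a 2×2 matrix [[a, b], [c, d]], det = ad - bc
det = (-2)(-2) - (-1)(2) = 4 - -2 = 6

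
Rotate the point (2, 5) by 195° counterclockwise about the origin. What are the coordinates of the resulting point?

Rotation matrix for 195°: [[cos 195°, -sin 195°], [sin 195°, cos 195°]] ≈ [[-0.965926, 0.258819], [-0.258819, -0.965926]]
[[-0.965926, 0.258819], [-0.258819, -0.965926]] × [2, 5]ᵀ ≈ [-0.6378, -5.3473]ᵀ
Result: (-0.6378, -5.3473)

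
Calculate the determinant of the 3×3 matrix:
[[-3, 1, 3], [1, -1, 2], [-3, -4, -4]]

Expansion along first row:
det = -3·det([[-1,2],[-4,-4]]) - 1·det([[1,2],[-3,-4]]) + 3·det([[1,-1],[-3,-4]])
    = -3·(-1·-4 - 2·-4) - 1·(1·-4 - 2·-3) + 3·(1·-4 - -1·-3)
    = -3·12 - 1·2 + 3·-7
    = -36 + -2 + -21 = -59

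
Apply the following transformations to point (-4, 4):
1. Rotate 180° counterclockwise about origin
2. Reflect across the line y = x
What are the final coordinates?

Step 1: Rotate 180° → (4, -4)
Step 2: Reflect across line y = x → (-4, 4)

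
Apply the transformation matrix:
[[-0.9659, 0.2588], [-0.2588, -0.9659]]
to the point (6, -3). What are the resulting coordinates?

Matrix multiplication:
[[-0.9659, 0.2588], [-0.2588, -0.9659]] × [6, -3]ᵀ
= [(-0.9659)(6) + (0.2588)(-3), (-0.2588)(6) + (-0.9659)(-3)]ᵀ
= [-6.5718, 1.3449]ᵀ
Result: (-6.5718, 1.3449)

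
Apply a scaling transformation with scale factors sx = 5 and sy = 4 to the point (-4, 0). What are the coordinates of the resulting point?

Scaling matrix:
[[5, 0], [0, 4]]
Result: (-4 × 5, 0 × 4) = (-20, 0)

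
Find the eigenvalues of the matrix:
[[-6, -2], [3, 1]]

Characteristic equation: det(A - λI) = 0
λ² - (trace)λ + (det) = 0
trace = -6 + 1 = -5, det = (-6)(1) - (-2)(3) = 0
λ² - (-5)λ + (0) = 0
λ = (-5 ± √((-5)² - 4·(0))) / 2 = (-5 ± √25) / 2
Solving: λ = -5, 0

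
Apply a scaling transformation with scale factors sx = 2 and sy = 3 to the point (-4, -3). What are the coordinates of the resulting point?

Scaling matrix:
[[2, 0], [0, 3]]
Result: (-4 × 2, -3 × 3) = (-8, -9)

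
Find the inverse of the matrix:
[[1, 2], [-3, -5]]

For [[a,b],[c,d]], inverse = (1/det)·[[d,-b],[-c,a]]
det = (1)(-5) - (2)(-3) = -5 - -6 = 1
Inverse = [[-5, -2], [3, 1]]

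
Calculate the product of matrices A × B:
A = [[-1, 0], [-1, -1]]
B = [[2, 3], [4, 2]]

Matrix multiplication:
C[0][0] = -1×2 + 0×4 = -2
C[0][1] = -1×3 + 0×2 = -3
C[1][0] = -1×2 + -1×4 = -6
C[1][1] = -1×3 + -1×2 = -5
Result: [[-2, -3], [-6, -5]]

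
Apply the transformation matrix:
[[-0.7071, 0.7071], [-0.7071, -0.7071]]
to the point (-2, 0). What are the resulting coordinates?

Matrix multiplication:
[[-0.7071, 0.7071], [-0.7071, -0.7071]] × [-2, 0]ᵀ
= [(-0.7071)(-2) + (0.7071)(0), (-0.7071)(-2) + (-0.7071)(0)]ᵀ
= [1.4142, 1.4142]ᵀ
Result: (1.4142, 1.4142)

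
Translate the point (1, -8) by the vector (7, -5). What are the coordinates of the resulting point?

Translation by (7, -5) (homogeneous matrix [[1, 0, 7], [0, 1, -5], [0, 0, 1]]):
x' = 1 + 7 = 8
y' = -8 + -5 = -13
Result: (8, -13)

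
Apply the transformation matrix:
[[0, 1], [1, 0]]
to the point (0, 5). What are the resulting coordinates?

Matrix multiplication:
[[0, 1], [1, 0]] × [0, 5]ᵀ
= [(0)(0) + (1)(5), (1)(0) + (0)(5)]ᵀ
= [5, 0]ᵀ
Result: (5, 0)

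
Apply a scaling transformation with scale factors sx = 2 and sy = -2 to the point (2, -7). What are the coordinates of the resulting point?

Scaling matrix:
[[2, 0], [0, -2]]
Result: (2 × 2, -7 × -2) = (4, 14)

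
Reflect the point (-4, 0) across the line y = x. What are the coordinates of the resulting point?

Reflection across line y = x: (-4, 0) → (0, -4)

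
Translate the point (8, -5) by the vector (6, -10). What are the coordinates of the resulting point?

Translation by (6, -10) (homogeneous matrix [[1, 0, 6], [0, 1, -10], [0, 0, 1]]):
x' = 8 + 6 = 14
y' = -5 + -10 = -15
Result: (14, -15)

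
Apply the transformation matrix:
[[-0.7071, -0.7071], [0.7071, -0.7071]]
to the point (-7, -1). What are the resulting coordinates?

Matrix multiplication:
[[-0.7071, -0.7071], [0.7071, -0.7071]] × [-7, -1]ᵀ
= [(-0.7071)(-7) + (-0.7071)(-1), (0.7071)(-7) + (-0.7071)(-1)]ᵀ
= [5.6568, -4.2426]ᵀ
Result: (5.6568, -4.2426)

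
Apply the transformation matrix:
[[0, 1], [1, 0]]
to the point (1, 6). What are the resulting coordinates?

Matrix multiplication:
[[0, 1], [1, 0]] × [1, 6]ᵀ
= [(0)(1) + (1)(6), (1)(1) + (0)(6)]ᵀ
= [6, 1]ᵀ
Result: (6, 1)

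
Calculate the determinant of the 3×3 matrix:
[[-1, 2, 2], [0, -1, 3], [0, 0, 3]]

Expansion along first row:
det = -1·det([[-1,3],[0,3]]) - 2·det([[0,3],[0,3]]) + 2·det([[0,-1],[0,0]])
    = -1·(-1·3 - 3·0) - 2·(0·3 - 3·0) + 2·(0·0 - -1·0)
    = -1·-3 - 2·0 + 2·0
    = 3 + 0 + 0 = 3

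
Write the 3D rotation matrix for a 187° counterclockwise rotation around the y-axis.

Rotation matrix for counterclockwise 187° around y-axis:
cos(187°) = -0.9925, sin(187°) = -0.1219
Result: [[-0.9925, 0, -0.1219], [0, 1, 0], [0.1219, 0, -0.9925]]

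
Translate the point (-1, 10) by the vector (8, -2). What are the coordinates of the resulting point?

Translation by (8, -2) (homogeneous matrix [[1, 0, 8], [0, 1, -2], [0, 0, 1]]):
x' = -1 + 8 = 7
y' = 10 + -2 = 8
Result: (7, 8)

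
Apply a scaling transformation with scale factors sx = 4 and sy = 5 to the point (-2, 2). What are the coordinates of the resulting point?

Scaling matrix:
[[4, 0], [0, 5]]
Result: (-2 × 4, 2 × 5) = (-8, 10)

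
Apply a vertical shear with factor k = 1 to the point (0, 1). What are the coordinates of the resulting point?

Shear matrix for vertical shear with factor k = 1:
[[1, 0], [1, 1]]
Result: (0, 1) → (0, 1)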